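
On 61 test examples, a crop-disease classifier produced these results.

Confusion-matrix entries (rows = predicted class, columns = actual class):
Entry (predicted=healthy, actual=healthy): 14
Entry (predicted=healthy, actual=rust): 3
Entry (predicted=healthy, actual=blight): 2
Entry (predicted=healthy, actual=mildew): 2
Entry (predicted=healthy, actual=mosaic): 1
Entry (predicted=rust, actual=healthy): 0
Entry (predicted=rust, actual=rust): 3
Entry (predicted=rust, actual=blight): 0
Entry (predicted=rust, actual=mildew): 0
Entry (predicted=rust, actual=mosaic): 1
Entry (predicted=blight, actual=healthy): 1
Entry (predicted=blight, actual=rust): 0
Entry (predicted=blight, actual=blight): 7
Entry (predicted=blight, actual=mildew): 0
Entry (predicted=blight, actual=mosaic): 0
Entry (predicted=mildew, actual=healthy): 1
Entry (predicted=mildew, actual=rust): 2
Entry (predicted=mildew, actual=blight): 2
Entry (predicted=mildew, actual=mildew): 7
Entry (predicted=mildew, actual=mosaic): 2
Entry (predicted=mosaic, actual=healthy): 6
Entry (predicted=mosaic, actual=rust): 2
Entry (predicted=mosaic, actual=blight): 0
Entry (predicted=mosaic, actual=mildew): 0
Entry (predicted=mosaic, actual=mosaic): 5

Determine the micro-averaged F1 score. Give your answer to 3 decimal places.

Micro-averaging pools counts across classes: ΣTP=36, ΣFP=25, ΣFN=25.
Micro-F1 score = 2·TP/(2·TP+FP+FN) on pooled counts = 0.590 (equals overall accuracy in single-label multiclass).

0.590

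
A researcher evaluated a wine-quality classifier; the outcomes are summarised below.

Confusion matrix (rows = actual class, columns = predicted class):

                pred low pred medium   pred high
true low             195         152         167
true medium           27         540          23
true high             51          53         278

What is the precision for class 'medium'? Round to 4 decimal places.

One-vs-rest for 'medium': TP = diagonal; FP = other classes predicted 'medium'; FN = 'medium' predicted as other.
precision = TP/(TP+FP).
medium: TP=540, FP=152+53=205 → 540/745 = 0.72483

0.7248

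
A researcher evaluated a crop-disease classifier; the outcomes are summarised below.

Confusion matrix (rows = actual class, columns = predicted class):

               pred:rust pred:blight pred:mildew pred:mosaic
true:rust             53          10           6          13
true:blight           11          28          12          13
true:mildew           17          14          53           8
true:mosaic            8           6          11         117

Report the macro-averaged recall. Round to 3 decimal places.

Per-class recall (TP/(TP+FN)):
  rust: TP=53, FN=10+6+13=29 → 53/82 = 0.6463
  blight: TP=28, FN=11+12+13=36 → 28/64 = 0.4375
  mildew: TP=53, FN=17+14+8=39 → 53/92 = 0.5761
  mosaic: TP=117, FN=8+6+11=25 → 117/142 = 0.8239
Macro-recall = mean = (0.6463 + 0.4375 + 0.5761 + 0.8239) / 4 = 0.621

0.621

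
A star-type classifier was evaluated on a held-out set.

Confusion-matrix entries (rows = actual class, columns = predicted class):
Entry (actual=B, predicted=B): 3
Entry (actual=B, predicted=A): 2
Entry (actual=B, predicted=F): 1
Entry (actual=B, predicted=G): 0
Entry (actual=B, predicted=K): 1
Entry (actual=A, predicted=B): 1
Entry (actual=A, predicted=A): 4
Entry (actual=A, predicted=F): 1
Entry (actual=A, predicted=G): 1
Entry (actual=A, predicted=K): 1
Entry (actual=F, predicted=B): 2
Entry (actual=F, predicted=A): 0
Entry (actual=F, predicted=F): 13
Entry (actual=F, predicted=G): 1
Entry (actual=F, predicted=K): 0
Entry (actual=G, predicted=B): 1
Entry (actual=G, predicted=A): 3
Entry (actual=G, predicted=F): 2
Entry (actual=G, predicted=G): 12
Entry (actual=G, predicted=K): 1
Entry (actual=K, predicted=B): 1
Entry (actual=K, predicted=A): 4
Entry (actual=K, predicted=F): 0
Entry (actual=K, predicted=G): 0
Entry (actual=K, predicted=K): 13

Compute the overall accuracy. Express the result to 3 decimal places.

0.662

Accuracy = trace / total = (3+4+13+12+13=45) / 68 = 45/68 = 0.662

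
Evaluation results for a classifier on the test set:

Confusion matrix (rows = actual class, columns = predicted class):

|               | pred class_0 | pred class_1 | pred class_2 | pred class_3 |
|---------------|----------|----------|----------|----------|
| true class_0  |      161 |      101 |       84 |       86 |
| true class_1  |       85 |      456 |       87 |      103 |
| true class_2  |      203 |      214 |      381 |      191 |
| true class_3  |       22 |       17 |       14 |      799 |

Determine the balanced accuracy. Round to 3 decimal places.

0.580

Balanced accuracy = mean of per-class recall.
  class_0: recall = 161/432 = 0.3727
  class_1: recall = 456/731 = 0.6238
  class_2: recall = 381/989 = 0.3852
  class_3: recall = 799/852 = 0.9378
Mean = (0.3727 + 0.6238 + 0.3852 + 0.9378) / 4 = 0.580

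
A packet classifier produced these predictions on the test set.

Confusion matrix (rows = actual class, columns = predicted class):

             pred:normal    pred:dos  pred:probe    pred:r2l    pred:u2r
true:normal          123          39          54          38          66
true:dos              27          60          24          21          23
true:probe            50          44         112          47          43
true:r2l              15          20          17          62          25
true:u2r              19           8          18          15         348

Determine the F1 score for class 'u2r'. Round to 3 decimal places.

0.762

Treat 'u2r' as positive and all other classes as negative.
F1 score = 2·TP/(2·TP+FP+FN).
u2r: TP=348, FP=66+23+43+25=157, FN=19+8+18+15=60 → 696/913 = 0.7623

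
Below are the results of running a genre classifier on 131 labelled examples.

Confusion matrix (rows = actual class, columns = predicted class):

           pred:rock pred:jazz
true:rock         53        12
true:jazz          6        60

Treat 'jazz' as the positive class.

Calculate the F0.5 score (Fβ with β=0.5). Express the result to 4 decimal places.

0.8475

Fβ = (1+β²)·TP / ((1+β²)·TP + β²·FN + FP), with β²=1/4
= 1.25·60 / (1.25·60 + 0.25·6 + 12) = 0.8475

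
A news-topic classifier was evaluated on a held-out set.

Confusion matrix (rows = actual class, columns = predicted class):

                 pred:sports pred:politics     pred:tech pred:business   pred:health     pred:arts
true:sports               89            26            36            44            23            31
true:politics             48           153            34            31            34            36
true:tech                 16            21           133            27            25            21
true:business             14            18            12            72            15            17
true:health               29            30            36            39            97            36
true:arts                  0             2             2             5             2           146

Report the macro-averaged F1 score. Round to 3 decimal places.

0.488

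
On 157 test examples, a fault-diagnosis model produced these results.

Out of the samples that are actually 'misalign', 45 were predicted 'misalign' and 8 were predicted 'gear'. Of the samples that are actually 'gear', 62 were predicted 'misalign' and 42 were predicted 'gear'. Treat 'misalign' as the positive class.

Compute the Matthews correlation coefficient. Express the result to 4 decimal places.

0.2567

MCC = (TP·TN − FP·FN) / √((TP+FP)(TP+FN)(TN+FP)(TN+FN))
Numerator = 45·42 − 62·8 = 1394
Denominator = √(107·53·104·50) = √29489200 = 5430.3959
MCC = 1394 / 5430.3959 = 0.2567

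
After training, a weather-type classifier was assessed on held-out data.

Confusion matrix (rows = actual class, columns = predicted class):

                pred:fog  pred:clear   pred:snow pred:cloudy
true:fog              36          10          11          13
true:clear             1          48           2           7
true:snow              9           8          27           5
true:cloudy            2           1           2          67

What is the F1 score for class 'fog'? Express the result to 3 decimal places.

One-vs-rest for 'fog': TP = diagonal; FP = other classes predicted 'fog'; FN = 'fog' predicted as other.
F1 score = 2·TP/(2·TP+FP+FN).
fog: TP=36, FP=1+9+2=12, FN=10+11+13=34 → 72/118 = 0.6102

0.610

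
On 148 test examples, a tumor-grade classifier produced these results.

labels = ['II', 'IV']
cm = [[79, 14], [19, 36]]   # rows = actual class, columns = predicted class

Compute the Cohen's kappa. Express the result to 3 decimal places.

Observed agreement pₒ = trace/N = 115/148 = 0.7770
Expected agreement pₑ = Σ (rowᵢ·colᵢ)/N² = (93·98 + 55·50)/148² = 0.5416
κ = (pₒ − pₑ)/(1 − pₑ) = (0.7770 − 0.5416)/(1 − 0.5416) = 0.514

0.514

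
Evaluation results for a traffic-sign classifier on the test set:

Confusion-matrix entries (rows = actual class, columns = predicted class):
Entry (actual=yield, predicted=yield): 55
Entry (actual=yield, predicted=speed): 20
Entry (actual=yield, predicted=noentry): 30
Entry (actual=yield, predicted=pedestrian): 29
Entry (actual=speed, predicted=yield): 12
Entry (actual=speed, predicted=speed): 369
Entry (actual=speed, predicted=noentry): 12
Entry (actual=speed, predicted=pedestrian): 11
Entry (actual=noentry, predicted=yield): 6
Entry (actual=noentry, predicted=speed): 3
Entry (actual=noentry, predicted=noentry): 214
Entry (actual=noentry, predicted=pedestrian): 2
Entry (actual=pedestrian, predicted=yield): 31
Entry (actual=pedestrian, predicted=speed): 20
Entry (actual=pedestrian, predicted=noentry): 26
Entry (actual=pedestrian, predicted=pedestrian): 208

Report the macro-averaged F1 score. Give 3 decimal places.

0.747

Per-class F1 score (2·TP/(2·TP+FP+FN)):
  yield: TP=55, FP=12+6+31=49, FN=20+30+29=79 → 110/238 = 0.4622
  speed: TP=369, FP=20+3+20=43, FN=12+12+11=35 → 738/816 = 0.9044
  noentry: TP=214, FP=30+12+26=68, FN=6+3+2=11 → 428/507 = 0.8442
  pedestrian: TP=208, FP=29+11+2=42, FN=31+20+26=77 → 416/535 = 0.7776
Macro-F1 score = mean = (0.4622 + 0.9044 + 0.8442 + 0.7776) / 4 = 0.747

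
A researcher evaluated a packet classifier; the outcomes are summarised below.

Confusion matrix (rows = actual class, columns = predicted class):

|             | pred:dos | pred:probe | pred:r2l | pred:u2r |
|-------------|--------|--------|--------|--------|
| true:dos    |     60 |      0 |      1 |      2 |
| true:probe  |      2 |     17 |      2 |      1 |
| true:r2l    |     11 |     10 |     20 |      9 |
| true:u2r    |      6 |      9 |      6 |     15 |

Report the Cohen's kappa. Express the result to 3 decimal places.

Observed agreement pₒ = trace/N = 112/171 = 0.6550
Expected agreement pₑ = Σ (rowᵢ·colᵢ)/N² = (63·79 + 22·36 + 50·29 + 36·27)/171² = 0.2801
κ = (pₒ − pₑ)/(1 − pₑ) = (0.6550 − 0.2801)/(1 − 0.2801) = 0.521

0.521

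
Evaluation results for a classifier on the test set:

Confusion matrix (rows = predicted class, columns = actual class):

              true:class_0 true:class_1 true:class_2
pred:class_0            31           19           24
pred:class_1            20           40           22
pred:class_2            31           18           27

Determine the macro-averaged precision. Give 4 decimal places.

0.4207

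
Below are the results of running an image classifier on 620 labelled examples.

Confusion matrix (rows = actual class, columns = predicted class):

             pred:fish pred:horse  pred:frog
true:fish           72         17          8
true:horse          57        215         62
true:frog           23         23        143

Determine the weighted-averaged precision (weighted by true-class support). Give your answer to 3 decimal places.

Per-class precision (TP/(TP+FP)):
  fish: TP=72, FP=57+23=80 → 72/152 = 0.4737
  horse: TP=215, FP=17+23=40 → 215/255 = 0.8431
  frog: TP=143, FP=8+62=70 → 143/213 = 0.6714
Weighted-precision = Σ (supportᵢ/N)·precisionᵢ with N=620: (97/620)·0.4737 + (334/620)·0.8431 + (189/620)·0.6714 = 0.733

0.733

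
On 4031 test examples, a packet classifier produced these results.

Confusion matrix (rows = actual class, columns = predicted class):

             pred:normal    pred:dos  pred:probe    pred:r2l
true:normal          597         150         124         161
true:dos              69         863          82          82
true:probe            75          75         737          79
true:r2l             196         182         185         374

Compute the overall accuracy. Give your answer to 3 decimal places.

Accuracy = trace / total = (597+863+737+374=2571) / 4031 = 2571/4031 = 0.638

0.638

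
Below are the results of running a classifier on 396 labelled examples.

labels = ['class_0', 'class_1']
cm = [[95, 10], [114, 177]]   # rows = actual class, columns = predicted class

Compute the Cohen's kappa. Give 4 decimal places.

Observed agreement pₒ = trace/N = 272/396 = 0.68687
Expected agreement pₑ = Σ (rowᵢ·colᵢ)/N² = (105·209 + 291·187)/396² = 0.48695
κ = (pₒ − pₑ)/(1 − pₑ) = (0.68687 − 0.48695)/(1 − 0.48695) = 0.3897

0.3897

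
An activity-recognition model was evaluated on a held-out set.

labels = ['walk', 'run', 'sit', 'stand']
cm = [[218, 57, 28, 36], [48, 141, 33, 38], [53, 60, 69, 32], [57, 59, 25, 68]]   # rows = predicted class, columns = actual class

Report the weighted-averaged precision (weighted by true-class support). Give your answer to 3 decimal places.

Per-class precision (TP/(TP+FP)):
  walk: TP=218, FP=57+28+36=121 → 218/339 = 0.6431
  run: TP=141, FP=48+33+38=119 → 141/260 = 0.5423
  sit: TP=69, FP=53+60+32=145 → 69/214 = 0.3224
  stand: TP=68, FP=57+59+25=141 → 68/209 = 0.3254
Weighted-precision = Σ (supportᵢ/N)·precisionᵢ with N=1022: (376/1022)·0.6431 + (317/1022)·0.5423 + (155/1022)·0.3224 + (174/1022)·0.3254 = 0.509

0.509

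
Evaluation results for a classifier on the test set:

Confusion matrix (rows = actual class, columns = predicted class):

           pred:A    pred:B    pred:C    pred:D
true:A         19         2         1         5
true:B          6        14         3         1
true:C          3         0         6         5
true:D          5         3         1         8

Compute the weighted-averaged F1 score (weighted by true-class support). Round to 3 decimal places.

Per-class F1 score (2·TP/(2·TP+FP+FN)):
  A: TP=19, FP=6+3+5=14, FN=2+1+5=8 → 38/60 = 0.6333
  B: TP=14, FP=2+0+3=5, FN=6+3+1=10 → 28/43 = 0.6512
  C: TP=6, FP=1+3+1=5, FN=3+0+5=8 → 12/25 = 0.4800
  D: TP=8, FP=5+1+5=11, FN=5+3+1=9 → 16/36 = 0.4444
Weighted-F1 score = Σ (supportᵢ/N)·F1 scoreᵢ with N=82: (27/82)·0.6333 + (24/82)·0.6512 + (14/82)·0.4800 + (17/82)·0.4444 = 0.573

0.573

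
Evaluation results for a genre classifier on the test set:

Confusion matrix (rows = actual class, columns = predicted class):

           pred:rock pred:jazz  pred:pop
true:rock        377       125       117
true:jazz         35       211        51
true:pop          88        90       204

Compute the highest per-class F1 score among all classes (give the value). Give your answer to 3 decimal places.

Per-class F1 score (2·TP/(2·TP+FP+FN)):
  rock: TP=377, FP=35+88=123, FN=125+117=242 → 754/1119 = 0.6738
  jazz: TP=211, FP=125+90=215, FN=35+51=86 → 422/723 = 0.5837
  pop: TP=204, FP=117+51=168, FN=88+90=178 → 408/754 = 0.5411
Highest is class 'rock' with F1 score = 0.674.

0.674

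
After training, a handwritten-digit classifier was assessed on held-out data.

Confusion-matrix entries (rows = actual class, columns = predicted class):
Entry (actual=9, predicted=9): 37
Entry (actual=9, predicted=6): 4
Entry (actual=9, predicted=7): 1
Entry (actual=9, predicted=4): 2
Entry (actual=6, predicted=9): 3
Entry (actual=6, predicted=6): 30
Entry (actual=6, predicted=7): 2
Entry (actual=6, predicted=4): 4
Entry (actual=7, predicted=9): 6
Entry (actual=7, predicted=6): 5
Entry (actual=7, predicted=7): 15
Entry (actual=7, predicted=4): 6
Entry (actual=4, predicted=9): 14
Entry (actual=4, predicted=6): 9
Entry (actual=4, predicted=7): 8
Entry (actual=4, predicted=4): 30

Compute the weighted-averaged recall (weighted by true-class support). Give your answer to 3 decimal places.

0.636

Per-class recall (TP/(TP+FN)):
  9: TP=37, FN=4+1+2=7 → 37/44 = 0.8409
  6: TP=30, FN=3+2+4=9 → 30/39 = 0.7692
  7: TP=15, FN=6+5+6=17 → 15/32 = 0.4688
  4: TP=30, FN=14+9+8=31 → 30/61 = 0.4918
Weighted-recall = Σ (supportᵢ/N)·recallᵢ with N=176: (44/176)·0.8409 + (39/176)·0.7692 + (32/176)·0.4688 + (61/176)·0.4918 = 0.636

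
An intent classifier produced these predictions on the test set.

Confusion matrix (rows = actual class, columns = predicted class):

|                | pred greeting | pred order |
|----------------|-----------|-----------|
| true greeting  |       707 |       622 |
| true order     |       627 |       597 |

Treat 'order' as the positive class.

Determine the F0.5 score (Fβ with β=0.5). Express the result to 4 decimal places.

Fβ = (1+β²)·TP / ((1+β²)·TP + β²·FN + FP), with β²=1/4
= 1.25·597 / (1.25·597 + 0.25·627 + 622) = 0.4893

0.4893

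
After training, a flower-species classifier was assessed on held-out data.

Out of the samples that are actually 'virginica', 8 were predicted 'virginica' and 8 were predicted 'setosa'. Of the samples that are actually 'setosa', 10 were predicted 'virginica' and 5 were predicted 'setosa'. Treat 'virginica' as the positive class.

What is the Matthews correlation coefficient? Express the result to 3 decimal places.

-0.169

MCC = (TP·TN − FP·FN) / √((TP+FP)(TP+FN)(TN+FP)(TN+FN))
Numerator = 8·5 − 10·8 = -40
Denominator = √(18·16·15·13) = √56160 = 236.9810
MCC = -40 / 236.9810 = -0.169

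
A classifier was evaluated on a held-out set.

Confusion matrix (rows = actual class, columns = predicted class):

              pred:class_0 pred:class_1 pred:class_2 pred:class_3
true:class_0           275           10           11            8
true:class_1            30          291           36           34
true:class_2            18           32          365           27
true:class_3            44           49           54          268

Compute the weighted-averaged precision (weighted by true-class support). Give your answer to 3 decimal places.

0.774

Per-class precision (TP/(TP+FP)):
  class_0: TP=275, FP=30+18+44=92 → 275/367 = 0.7493
  class_1: TP=291, FP=10+32+49=91 → 291/382 = 0.7618
  class_2: TP=365, FP=11+36+54=101 → 365/466 = 0.7833
  class_3: TP=268, FP=8+34+27=69 → 268/337 = 0.7953
Weighted-precision = Σ (supportᵢ/N)·precisionᵢ with N=1552: (304/1552)·0.7493 + (391/1552)·0.7618 + (442/1552)·0.7833 + (415/1552)·0.7953 = 0.774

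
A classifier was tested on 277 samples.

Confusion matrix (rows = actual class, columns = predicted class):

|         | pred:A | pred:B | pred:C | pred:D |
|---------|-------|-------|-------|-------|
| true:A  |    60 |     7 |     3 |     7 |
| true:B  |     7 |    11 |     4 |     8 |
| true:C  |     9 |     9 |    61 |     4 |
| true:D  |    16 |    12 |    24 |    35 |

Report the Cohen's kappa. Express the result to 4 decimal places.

0.4573

Observed agreement pₒ = trace/N = 167/277 = 0.60289
Expected agreement pₑ = Σ (rowᵢ·colᵢ)/N² = (77·92 + 30·39 + 83·92 + 87·54)/277² = 0.26832
κ = (pₒ − pₑ)/(1 − pₑ) = (0.60289 − 0.26832)/(1 − 0.26832) = 0.4573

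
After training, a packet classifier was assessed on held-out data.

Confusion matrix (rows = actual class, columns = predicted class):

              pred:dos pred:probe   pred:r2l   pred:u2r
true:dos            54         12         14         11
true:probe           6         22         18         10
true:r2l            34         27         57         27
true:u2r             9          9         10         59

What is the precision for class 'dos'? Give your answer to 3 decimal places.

Take TP from the diagonal, FP from the rest of the 'dos' prediction marginal, FN from the rest of the 'dos' actual marginal.
precision = TP/(TP+FP).
dos: TP=54, FP=6+34+9=49 → 54/103 = 0.5243

0.524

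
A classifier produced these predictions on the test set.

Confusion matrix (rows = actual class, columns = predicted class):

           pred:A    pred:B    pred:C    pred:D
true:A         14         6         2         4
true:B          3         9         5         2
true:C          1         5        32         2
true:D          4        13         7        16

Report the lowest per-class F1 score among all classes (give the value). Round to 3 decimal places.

Per-class F1 score (2·TP/(2·TP+FP+FN)):
  A: TP=14, FP=3+1+4=8, FN=6+2+4=12 → 28/48 = 0.5833
  B: TP=9, FP=6+5+13=24, FN=3+5+2=10 → 18/52 = 0.3462
  C: TP=32, FP=2+5+7=14, FN=1+5+2=8 → 64/86 = 0.7442
  D: TP=16, FP=4+2+2=8, FN=4+13+7=24 → 32/64 = 0.5000
Lowest is class 'B' with F1 score = 0.346.

0.346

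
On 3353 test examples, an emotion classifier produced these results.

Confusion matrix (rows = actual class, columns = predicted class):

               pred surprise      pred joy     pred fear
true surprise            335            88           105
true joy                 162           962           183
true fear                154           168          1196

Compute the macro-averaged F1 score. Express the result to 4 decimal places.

0.7090

Per-class F1 score (2·TP/(2·TP+FP+FN)):
  surprise: TP=335, FP=162+154=316, FN=88+105=193 → 670/1179 = 0.56828
  joy: TP=962, FP=88+168=256, FN=162+183=345 → 1924/2525 = 0.76198
  fear: TP=1196, FP=105+183=288, FN=154+168=322 → 2392/3002 = 0.79680
Macro-F1 score = mean = (0.56828 + 0.76198 + 0.79680) / 3 = 0.7090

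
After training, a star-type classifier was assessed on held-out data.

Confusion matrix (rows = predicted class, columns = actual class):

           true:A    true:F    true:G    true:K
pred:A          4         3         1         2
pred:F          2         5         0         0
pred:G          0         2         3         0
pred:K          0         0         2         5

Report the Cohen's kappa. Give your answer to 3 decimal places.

Observed agreement pₒ = trace/N = 17/29 = 0.5862
Expected agreement pₑ = Σ (rowᵢ·colᵢ)/N² = (6·10 + 10·7 + 6·5 + 7·7)/29² = 0.2485
κ = (pₒ − pₑ)/(1 − pₑ) = (0.5862 − 0.2485)/(1 − 0.2485) = 0.449

0.449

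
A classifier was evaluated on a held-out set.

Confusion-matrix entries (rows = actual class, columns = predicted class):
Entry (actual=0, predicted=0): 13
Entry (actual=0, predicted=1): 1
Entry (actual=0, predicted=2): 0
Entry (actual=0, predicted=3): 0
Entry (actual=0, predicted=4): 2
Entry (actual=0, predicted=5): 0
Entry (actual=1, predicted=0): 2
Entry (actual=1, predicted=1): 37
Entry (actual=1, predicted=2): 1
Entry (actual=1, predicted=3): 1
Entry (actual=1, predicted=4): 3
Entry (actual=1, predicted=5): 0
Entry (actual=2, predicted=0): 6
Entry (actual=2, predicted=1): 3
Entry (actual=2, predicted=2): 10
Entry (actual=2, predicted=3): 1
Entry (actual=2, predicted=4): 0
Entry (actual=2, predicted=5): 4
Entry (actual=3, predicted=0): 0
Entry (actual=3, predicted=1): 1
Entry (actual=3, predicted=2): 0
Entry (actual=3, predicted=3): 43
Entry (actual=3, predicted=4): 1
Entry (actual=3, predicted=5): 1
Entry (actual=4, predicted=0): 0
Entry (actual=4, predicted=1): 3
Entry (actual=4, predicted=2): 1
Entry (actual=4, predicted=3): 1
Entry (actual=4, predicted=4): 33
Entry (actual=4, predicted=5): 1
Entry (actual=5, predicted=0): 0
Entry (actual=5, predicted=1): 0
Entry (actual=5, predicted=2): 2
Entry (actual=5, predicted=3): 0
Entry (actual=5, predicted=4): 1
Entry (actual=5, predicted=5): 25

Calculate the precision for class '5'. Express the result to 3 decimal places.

0.806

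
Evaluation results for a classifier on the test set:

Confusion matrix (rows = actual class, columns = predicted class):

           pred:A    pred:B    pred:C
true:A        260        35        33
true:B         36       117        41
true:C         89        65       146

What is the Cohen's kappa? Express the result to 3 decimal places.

0.443

Observed agreement pₒ = trace/N = 523/822 = 0.6363
Expected agreement pₑ = Σ (rowᵢ·colᵢ)/N² = (328·385 + 194·217 + 300·220)/822² = 0.3469
κ = (pₒ − pₑ)/(1 − pₑ) = (0.6363 − 0.3469)/(1 − 0.3469) = 0.443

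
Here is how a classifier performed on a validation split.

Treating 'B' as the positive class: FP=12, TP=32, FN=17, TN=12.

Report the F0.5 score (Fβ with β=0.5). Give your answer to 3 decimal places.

0.711

Fβ = (1+β²)·TP / ((1+β²)·TP + β²·FN + FP), with β²=1/4
= 1.25·32 / (1.25·32 + 0.25·17 + 12) = 0.711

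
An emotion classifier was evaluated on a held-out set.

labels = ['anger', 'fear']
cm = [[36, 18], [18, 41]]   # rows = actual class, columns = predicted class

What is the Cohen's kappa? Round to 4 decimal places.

Observed agreement pₒ = trace/N = 77/113 = 0.68142
Expected agreement pₑ = Σ (rowᵢ·colᵢ)/N² = (54·54 + 59·59)/113² = 0.50098
κ = (pₒ − pₑ)/(1 − pₑ) = (0.68142 − 0.50098)/(1 − 0.50098) = 0.3616

0.3616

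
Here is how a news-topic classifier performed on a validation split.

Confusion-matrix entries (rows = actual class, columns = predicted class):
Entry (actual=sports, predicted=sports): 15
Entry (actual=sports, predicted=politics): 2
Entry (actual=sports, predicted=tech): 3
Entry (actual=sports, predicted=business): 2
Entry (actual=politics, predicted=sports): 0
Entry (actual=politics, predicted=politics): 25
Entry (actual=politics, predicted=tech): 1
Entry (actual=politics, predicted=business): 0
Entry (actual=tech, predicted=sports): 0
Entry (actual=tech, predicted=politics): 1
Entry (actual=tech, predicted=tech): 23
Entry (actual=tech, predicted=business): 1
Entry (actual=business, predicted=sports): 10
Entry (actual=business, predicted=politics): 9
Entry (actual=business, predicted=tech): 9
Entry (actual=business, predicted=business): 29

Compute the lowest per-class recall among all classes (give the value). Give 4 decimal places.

0.5088

Per-class recall (TP/(TP+FN)):
  sports: TP=15, FN=2+3+2=7 → 15/22 = 0.68182
  politics: TP=25, FN=0+1+0=1 → 25/26 = 0.96154
  tech: TP=23, FN=0+1+1=2 → 23/25 = 0.92000
  business: TP=29, FN=10+9+9=28 → 29/57 = 0.50877
Lowest is class 'business' with recall = 0.5088.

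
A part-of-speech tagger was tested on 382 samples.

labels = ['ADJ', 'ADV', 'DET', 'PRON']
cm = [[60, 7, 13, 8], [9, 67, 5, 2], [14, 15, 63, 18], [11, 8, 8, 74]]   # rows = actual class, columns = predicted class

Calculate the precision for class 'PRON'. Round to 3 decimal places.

Take TP from the diagonal, FP from the rest of the 'PRON' prediction marginal, FN from the rest of the 'PRON' actual marginal.
precision = TP/(TP+FP).
PRON: TP=74, FP=8+2+18=28 → 74/102 = 0.7255

0.725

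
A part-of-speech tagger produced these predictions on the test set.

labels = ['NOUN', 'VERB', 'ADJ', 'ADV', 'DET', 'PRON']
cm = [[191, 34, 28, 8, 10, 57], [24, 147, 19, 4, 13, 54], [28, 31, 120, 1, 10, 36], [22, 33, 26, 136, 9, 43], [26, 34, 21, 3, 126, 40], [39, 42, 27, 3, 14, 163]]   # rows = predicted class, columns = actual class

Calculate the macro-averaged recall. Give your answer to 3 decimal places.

Per-class recall (TP/(TP+FN)):
  NOUN: TP=191, FN=24+28+22+26+39=139 → 191/330 = 0.5788
  VERB: TP=147, FN=34+31+33+34+42=174 → 147/321 = 0.4579
  ADJ: TP=120, FN=28+19+26+21+27=121 → 120/241 = 0.4979
  ADV: TP=136, FN=8+4+1+3+3=19 → 136/155 = 0.8774
  DET: TP=126, FN=10+13+10+9+14=56 → 126/182 = 0.6923
  PRON: TP=163, FN=57+54+36+43+40=230 → 163/393 = 0.4148
Macro-recall = mean = (0.5788 + 0.4579 + 0.4979 + 0.8774 + 0.6923 + 0.4148) / 6 = 0.587

0.587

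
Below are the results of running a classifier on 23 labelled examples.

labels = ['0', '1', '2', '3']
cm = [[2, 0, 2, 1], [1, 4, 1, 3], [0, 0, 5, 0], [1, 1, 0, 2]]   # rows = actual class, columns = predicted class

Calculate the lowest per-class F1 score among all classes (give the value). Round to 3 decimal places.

Per-class F1 score (2·TP/(2·TP+FP+FN)):
  0: TP=2, FP=1+0+1=2, FN=0+2+1=3 → 4/9 = 0.4444
  1: TP=4, FP=0+0+1=1, FN=1+1+3=5 → 8/14 = 0.5714
  2: TP=5, FP=2+1+0=3, FN=0+0+0=0 → 10/13 = 0.7692
  3: TP=2, FP=1+3+0=4, FN=1+1+0=2 → 4/10 = 0.4000
Lowest is class '3' with F1 score = 0.400.

0.400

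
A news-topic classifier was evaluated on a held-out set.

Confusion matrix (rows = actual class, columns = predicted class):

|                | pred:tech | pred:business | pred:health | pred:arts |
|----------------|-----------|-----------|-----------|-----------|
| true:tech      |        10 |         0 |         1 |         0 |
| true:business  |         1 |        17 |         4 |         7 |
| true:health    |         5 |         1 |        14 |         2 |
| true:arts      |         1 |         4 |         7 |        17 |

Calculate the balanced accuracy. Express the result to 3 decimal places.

Balanced accuracy = mean of per-class recall.
  tech: recall = 10/11 = 0.9091
  business: recall = 17/29 = 0.5862
  health: recall = 14/22 = 0.6364
  arts: recall = 17/29 = 0.5862
Mean = (0.9091 + 0.5862 + 0.6364 + 0.5862) / 4 = 0.679

0.679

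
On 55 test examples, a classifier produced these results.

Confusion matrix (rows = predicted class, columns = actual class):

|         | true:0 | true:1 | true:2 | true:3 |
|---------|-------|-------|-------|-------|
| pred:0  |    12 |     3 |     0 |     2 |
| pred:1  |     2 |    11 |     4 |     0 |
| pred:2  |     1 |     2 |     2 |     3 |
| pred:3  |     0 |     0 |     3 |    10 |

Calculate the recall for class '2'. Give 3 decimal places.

recall = TP/(TP+FN).
2: TP=2, FN=0+4+3=7 → 2/9 = 0.2222

0.222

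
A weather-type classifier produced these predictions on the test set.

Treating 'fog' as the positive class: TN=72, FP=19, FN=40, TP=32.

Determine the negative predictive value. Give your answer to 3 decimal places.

0.643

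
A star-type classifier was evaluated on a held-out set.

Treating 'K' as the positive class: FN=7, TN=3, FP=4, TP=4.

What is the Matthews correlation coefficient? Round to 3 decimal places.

-0.204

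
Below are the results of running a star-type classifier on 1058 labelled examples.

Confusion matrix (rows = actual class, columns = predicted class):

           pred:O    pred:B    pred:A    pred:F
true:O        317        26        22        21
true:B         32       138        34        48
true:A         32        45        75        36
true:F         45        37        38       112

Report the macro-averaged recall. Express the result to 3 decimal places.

Per-class recall (TP/(TP+FN)):
  O: TP=317, FN=26+22+21=69 → 317/386 = 0.8212
  B: TP=138, FN=32+34+48=114 → 138/252 = 0.5476
  A: TP=75, FN=32+45+36=113 → 75/188 = 0.3989
  F: TP=112, FN=45+37+38=120 → 112/232 = 0.4828
Macro-recall = mean = (0.8212 + 0.5476 + 0.3989 + 0.4828) / 4 = 0.563

0.563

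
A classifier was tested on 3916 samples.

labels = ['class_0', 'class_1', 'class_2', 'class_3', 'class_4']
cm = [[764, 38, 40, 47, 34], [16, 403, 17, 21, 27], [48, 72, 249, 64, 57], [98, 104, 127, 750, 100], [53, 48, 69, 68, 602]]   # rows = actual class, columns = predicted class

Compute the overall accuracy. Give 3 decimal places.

0.707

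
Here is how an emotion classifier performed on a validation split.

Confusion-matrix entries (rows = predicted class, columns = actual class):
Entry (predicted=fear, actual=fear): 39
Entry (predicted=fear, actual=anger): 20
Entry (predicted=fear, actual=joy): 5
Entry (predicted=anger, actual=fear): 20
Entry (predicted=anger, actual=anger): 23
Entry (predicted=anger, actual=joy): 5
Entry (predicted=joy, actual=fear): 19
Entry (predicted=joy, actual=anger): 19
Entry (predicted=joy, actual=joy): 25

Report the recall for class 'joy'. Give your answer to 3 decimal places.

Take TP from the diagonal, FP from the rest of the 'joy' prediction marginal, FN from the rest of the 'joy' actual marginal.
recall = TP/(TP+FN).
joy: TP=25, FN=5+5=10 → 25/35 = 0.7143

0.714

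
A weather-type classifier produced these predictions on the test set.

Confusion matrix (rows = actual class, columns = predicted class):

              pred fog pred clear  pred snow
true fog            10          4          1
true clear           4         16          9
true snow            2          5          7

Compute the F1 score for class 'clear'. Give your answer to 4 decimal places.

Take TP from the diagonal, FP from the rest of the 'clear' prediction marginal, FN from the rest of the 'clear' actual marginal.
F1 score = 2·TP/(2·TP+FP+FN).
clear: TP=16, FP=4+5=9, FN=4+9=13 → 32/54 = 0.59259

0.5926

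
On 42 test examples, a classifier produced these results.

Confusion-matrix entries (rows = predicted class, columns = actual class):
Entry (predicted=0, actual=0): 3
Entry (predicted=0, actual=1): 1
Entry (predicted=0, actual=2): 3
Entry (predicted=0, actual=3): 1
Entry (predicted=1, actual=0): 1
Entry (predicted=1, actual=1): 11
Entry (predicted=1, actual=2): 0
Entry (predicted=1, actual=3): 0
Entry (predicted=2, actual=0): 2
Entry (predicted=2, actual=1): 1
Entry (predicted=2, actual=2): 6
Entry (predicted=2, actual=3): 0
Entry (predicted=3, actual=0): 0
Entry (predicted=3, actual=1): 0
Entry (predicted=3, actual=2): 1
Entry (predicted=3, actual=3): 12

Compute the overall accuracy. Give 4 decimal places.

0.7619

Accuracy = trace / total = (3+11+6+12=32) / 42 = 32/42 = 0.7619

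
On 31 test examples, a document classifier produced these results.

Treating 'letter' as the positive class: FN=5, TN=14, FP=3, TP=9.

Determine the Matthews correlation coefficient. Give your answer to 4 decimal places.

0.4765

MCC = (TP·TN − FP·FN) / √((TP+FP)(TP+FN)(TN+FP)(TN+FN))
Numerator = 9·14 − 3·5 = 111
Denominator = √(12·14·17·19) = √54264 = 232.9463
MCC = 111 / 232.9463 = 0.4765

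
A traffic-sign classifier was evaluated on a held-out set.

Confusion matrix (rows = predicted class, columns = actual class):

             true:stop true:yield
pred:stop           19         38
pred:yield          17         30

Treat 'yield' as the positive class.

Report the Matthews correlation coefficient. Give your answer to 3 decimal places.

MCC = (TP·TN − FP·FN) / √((TP+FP)(TP+FN)(TN+FP)(TN+FN))
Numerator = 30·19 − 17·38 = -76
Denominator = √(47·68·36·57) = √6558192 = 2560.8967
MCC = -76 / 2560.8967 = -0.030

-0.030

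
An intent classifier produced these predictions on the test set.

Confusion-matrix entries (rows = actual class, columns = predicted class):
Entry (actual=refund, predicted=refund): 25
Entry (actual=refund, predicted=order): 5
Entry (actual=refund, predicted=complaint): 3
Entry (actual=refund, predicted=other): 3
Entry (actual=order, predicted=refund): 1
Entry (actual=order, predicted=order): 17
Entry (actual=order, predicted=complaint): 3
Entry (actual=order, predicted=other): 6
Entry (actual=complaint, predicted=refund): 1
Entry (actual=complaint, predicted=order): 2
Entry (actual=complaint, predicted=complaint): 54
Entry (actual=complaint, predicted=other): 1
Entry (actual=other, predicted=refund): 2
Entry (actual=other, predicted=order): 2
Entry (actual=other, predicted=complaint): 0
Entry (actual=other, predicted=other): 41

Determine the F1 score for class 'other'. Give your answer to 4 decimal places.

0.8542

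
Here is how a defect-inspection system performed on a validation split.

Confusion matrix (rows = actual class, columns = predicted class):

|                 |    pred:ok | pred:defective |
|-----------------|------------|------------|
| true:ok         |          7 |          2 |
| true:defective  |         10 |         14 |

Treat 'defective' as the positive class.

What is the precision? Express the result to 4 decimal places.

Precision = TP/(TP+FP) = 14/(14+2) = 14/16 = 0.8750

0.8750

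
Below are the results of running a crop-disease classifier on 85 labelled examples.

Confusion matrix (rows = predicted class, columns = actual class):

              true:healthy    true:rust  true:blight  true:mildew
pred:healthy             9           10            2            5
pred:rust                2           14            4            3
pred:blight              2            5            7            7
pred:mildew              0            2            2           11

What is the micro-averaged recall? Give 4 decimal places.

Micro-averaging pools counts across classes: ΣTP=41, ΣFP=44, ΣFN=44.
Micro-recall = TP/(TP+FN) on pooled counts = 0.4824 (equals overall accuracy in single-label multiclass).

0.4824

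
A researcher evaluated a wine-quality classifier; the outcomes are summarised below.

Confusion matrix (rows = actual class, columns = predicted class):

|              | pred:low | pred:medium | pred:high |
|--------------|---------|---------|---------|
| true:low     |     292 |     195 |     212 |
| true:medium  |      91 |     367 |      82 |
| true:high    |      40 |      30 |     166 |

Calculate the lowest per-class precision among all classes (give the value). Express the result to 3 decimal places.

0.361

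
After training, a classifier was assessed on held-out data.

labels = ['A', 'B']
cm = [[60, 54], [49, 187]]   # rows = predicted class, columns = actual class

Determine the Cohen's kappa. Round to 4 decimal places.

0.3223

Observed agreement pₒ = trace/N = 247/350 = 0.70571
Expected agreement pₑ = Σ (rowᵢ·colᵢ)/N² = (109·114 + 241·236)/350² = 0.56573
κ = (pₒ − pₑ)/(1 − pₑ) = (0.70571 − 0.56573)/(1 − 0.56573) = 0.3223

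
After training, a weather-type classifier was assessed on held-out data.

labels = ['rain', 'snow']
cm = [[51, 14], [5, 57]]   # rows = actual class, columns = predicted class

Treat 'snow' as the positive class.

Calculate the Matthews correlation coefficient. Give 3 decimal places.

MCC = (TP·TN − FP·FN) / √((TP+FP)(TP+FN)(TN+FP)(TN+FN))
Numerator = 57·51 − 14·5 = 2837
Denominator = √(71·62·65·56) = √16023280 = 4002.9089
MCC = 2837 / 4002.9089 = 0.709

0.709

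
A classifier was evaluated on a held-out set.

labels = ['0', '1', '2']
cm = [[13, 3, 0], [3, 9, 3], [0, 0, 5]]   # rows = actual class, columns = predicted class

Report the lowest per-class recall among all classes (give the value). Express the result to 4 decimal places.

Per-class recall (TP/(TP+FN)):
  0: TP=13, FN=3+0=3 → 13/16 = 0.81250
  1: TP=9, FN=3+3=6 → 9/15 = 0.60000
  2: TP=5, FN=0+0=0 → 5/5 = 1.00000
Lowest is class '1' with recall = 0.6000.

0.6000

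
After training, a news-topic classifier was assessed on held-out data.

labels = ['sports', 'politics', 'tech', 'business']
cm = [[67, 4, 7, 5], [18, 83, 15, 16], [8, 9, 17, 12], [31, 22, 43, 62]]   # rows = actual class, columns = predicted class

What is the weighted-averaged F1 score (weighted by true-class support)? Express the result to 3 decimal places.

0.551

Per-class F1 score (2·TP/(2·TP+FP+FN)):
  sports: TP=67, FP=18+8+31=57, FN=4+7+5=16 → 134/207 = 0.6473
  politics: TP=83, FP=4+9+22=35, FN=18+15+16=49 → 166/250 = 0.6640
  tech: TP=17, FP=7+15+43=65, FN=8+9+12=29 → 34/128 = 0.2656
  business: TP=62, FP=5+16+12=33, FN=31+22+43=96 → 124/253 = 0.4901
Weighted-F1 score = Σ (supportᵢ/N)·F1 scoreᵢ with N=419: (83/419)·0.6473 + (132/419)·0.6640 + (46/419)·0.2656 + (158/419)·0.4901 = 0.551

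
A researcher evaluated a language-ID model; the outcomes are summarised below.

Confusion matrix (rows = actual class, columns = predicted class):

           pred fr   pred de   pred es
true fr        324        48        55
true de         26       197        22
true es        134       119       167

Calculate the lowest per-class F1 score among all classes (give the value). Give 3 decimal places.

0.503

Per-class F1 score (2·TP/(2·TP+FP+FN)):
  fr: TP=324, FP=26+134=160, FN=48+55=103 → 648/911 = 0.7113
  de: TP=197, FP=48+119=167, FN=26+22=48 → 394/609 = 0.6470
  es: TP=167, FP=55+22=77, FN=134+119=253 → 334/664 = 0.5030
Lowest is class 'es' with F1 score = 0.503.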